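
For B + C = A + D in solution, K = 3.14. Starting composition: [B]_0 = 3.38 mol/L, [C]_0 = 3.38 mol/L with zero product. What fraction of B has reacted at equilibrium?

Let X = conversion of B; extent ξ = 3.38·X mol/L.
Concentrations: [B] = 3.38 − 3.38X; [C] = 3.38 − 3.38X; [A] = 3.38X; [D] = 3.38X.
K = [A] [D] / ([B] [C]).
Setting equal to 3.14 and solving for X on (0,1) gives X = 0.639.

X = 0.639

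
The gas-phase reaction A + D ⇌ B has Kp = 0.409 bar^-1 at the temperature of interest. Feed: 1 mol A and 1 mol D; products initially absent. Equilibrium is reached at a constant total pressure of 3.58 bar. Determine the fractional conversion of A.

X = 0.363

Let X = conversion of A (basis 1 mol A); extent of reaction ξ = X.
Moles: n_A = 1 − X; n_D = 1 − X; n_B = X.
n_T = Σnᵢ = 2 − X.
y_i = n_i/n_T, p_i = y_i·P. Kp = p_B / (p_A p_D).
Setting this equal to 0.409 bar^-1 and taking the physical root (0 < X < 1) gives X = 0.363.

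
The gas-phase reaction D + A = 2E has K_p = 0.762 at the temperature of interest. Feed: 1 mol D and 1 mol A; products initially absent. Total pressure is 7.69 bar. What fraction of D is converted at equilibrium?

X = 0.304

Take 1 mol D as basis and let X be its fractional conversion, so ξ = X.
At extent ξ: n_D = 1 − X; n_A = 1 − X; n_E = 2X.
Total moles n_T = 2 (Δν = 0, constant).
With p_i = (n_i/n_T)P, K_p = p_E^2 / (p_D p_A).
Setting this equal to 0.762 and taking the physical root (0 < X < 1) gives X = 0.304.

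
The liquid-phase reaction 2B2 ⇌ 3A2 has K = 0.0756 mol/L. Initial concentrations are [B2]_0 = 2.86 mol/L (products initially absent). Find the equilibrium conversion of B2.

X = 0.175

Let X = conversion of B2; extent ξ = 2.86X/2 mol/L.
Concentrations: [B2] = 2.86 − 2.86X; [A2] = 4.29X.
K = [A2]^3 / ([B2]^2).
Equating to 0.0756 mol/L: the physical root is X = 0.175.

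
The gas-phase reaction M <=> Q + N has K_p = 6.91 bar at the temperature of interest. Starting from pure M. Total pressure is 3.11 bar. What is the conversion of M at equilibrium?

X = 0.830

Let X = conversion of M (basis 1 mol M); extent of reaction ξ = X.
Mole table: n_M = 1 − X; n_Q = X; n_N = X.
n_T = Σnᵢ = 1 + X.
y_i = n_i/n_T, p_i = y_i·P. K_p = p_Q p_N / (p_M).
Setting this equal to 6.91 bar and taking the physical root (0 < X < 1) gives X = 0.830.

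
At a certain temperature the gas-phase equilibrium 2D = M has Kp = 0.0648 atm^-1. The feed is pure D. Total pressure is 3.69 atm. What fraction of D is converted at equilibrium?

X = 0.285

Take 1 mol D as basis and let X be its fractional conversion, so ξ = 0.5X.
At extent ξ: n_D = 1 − X; n_M = 0.5X.
n_T = Σnᵢ = 1 − 0.5X.
With p_i = (n_i/n_T)P, Kp = p_M / (p_D^2).
Equating to 0.0648 atm^-1 and solving on 0 < X < 1: X = 0.285.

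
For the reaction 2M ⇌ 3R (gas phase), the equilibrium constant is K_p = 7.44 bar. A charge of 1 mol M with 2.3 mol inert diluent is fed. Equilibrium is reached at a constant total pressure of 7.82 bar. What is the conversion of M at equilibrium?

Basis: 1 mol M initially; let X = conversion of M. Extent ξ = 0.5X.
At extent ξ: n_M = 1 − X; n_R = 1.5X; n_I = 2.3 (inert).
Summing: n_T = 3.3 + 0.5X.
With p_i = (n_i/n_T)P, K_p = p_R^3 / (p_M^2).
Equating to 7.44 bar and solving on 0 < X < 1: X = 0.571.

X = 0.571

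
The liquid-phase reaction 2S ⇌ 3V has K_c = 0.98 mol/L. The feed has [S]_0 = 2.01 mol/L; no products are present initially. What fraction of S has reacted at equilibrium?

Let X = conversion of S; extent ξ = 2.01X/2 mol/L.
Concentrations: [S] = 2.01 − 2.01X; [V] = 3.01X.
K_c = [V]^3 / ([S]^2).
Equating to 0.98 mol/L: the physical root is X = 0.381.

X = 0.381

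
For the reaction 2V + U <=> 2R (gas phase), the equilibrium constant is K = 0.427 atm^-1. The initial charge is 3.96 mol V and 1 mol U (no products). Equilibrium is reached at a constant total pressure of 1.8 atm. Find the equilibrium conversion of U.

Take 1 mol U as basis and let X be its fractional conversion, so ξ = X.
Moles: n_V = 3.96 − 2X; n_U = 1 − X; n_R = 2X.
Total moles n_T = 4.96 − X.
Mole fractions y_i = n_i/n_T; K = p_R^2 / (p_V^2 p_U) with p_i = y_i·P.
This yields a degree-3 equation in X; solving on (0,1), X = 0.461.

X = 0.461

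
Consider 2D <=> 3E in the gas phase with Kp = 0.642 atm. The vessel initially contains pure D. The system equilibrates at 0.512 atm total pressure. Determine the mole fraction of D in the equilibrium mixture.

y_D = 0.407

Basis: 1 mol D initially; let X = conversion of D. Extent ξ = 0.5X.
Moles: n_D = 1 − X; n_E = 1.5X.
n_T = Σnᵢ = 1 + 0.5X.
y_i = n_i/n_T, p_i = y_i·P. Kp = p_E^3 / (p_D^2).
Substituting and setting equal to 0.642 atm gives a polynomial in X; the root in (0,1) is X = 0.492.
Then n_D = 0.508, n_T = 1.25, so y_D = 0.407.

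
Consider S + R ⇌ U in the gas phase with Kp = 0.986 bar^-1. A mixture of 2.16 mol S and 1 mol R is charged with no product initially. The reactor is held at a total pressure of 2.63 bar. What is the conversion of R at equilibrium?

X = 0.612

Let X = conversion of R (basis 1 mol R); extent of reaction ξ = X.
Species balance: n_S = 2.16 − X; n_R = 1 − X; n_U = X.
Total moles n_T = 3.16 − X.
With p_i = (n_i/n_T)P, Kp = p_U / (p_S p_R).
This yields a degree-2 equation in X; solving on (0,1), X = 0.612.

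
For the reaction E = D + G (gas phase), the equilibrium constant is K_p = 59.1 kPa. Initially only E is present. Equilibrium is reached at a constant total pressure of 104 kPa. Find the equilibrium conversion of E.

Basis: 1 mol E initially; let X = conversion of E. Extent ξ = X.
At extent ξ: n_E = 1 − X; n_D = X; n_G = X.
Total moles n_T = 1 + X.
Mole fractions y_i = n_i/n_T; K_p = p_D p_G / (p_E) with p_i = y_i·P.
Setting this equal to 59.1 kPa and taking the physical root (0 < X < 1) gives X = 0.602.

X = 0.602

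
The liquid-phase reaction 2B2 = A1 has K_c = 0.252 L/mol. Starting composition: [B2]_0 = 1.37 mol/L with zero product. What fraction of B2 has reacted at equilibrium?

Let X = conversion of B2; extent ξ = 1.37X/2 mol/L.
Concentrations: [B2] = 1.37 − 1.37X; [A1] = 0.685X.
K_c = [A1] / ([B2]^2).
Solving K_c = 0.252 for X ∈ (0,1): X = 0.320.

X = 0.320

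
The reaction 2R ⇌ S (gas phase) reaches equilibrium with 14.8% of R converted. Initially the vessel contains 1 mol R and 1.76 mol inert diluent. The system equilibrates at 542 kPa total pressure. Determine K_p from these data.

Let X = conversion of R (basis 1 mol R); extent of reaction ξ = 0.5X.
Moles: n_R = 1 − X; n_S = 0.5X; n_I = 1.76 (inert).
n_T = Σnᵢ = 2.76 − 0.5X.
At X = 0.148: n_R = 0.852, n_S = 0.074, n_T = 2.69.
p_i = (n_i/n_T)·P. K_p = p_S / (p_R^2) = 0.000505 kPa^-1.

K_p = 0.000505 kPa^-1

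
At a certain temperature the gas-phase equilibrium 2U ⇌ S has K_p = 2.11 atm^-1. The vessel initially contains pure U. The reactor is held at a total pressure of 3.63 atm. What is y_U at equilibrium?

Take 1 mol U as basis and let X be its fractional conversion, so ξ = 0.5X.
Mole table: n_U = 1 − X; n_S = 0.5X.
n_T = Σnᵢ = 1 − 0.5X.
With p_i = (n_i/n_T)P, K_p = p_S / (p_U^2).
This yields a degree-2 equation in X; solving on (0,1), X = 0.822.
Then n_U = 0.178, n_T = 0.589, so y_U = 0.302.

y_U = 0.302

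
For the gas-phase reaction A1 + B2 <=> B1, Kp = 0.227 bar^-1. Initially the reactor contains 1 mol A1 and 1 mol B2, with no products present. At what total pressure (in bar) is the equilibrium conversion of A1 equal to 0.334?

Take 1 mol A1 as basis and let X be its fractional conversion, so ξ = X.
Moles: n_A1 = 1 − X; n_B2 = 1 − X; n_B1 = X.
Total moles n_T = 2 − X.
Kp = p_B1 / (p_A1 p_B2) with p_i = (n_i/n_T)·P.
At X = 0.334: the mole-fraction product g(X) = Π y_i^ν_i = 1.255. Since Kp = g(X)·P^{-1}, P = (g/Kp)^(1/1) = (1.255/0.227)^(1/1) = 5.53 bar.

P = 5.53 bar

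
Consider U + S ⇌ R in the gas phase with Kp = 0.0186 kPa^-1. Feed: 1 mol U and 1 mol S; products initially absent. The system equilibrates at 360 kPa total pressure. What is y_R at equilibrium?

Let X = conversion of U (basis 1 mol U); extent of reaction ξ = X.
At extent ξ: n_U = 1 − X; n_S = 1 − X; n_R = X.
Summing: n_T = 2 − X.
Mole fractions y_i = n_i/n_T; Kp = p_R / (p_U p_S) with p_i = y_i·P.
Equating to 0.0186 kPa^-1 and solving on 0 < X < 1: X = 0.640.
Then n_R = 0.64, n_T = 1.36, so y_R = 0.470.

y_R = 0.470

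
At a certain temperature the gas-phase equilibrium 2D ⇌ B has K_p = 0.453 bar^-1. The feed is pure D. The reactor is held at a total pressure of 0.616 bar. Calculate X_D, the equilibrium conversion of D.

Let X = conversion of D (basis 1 mol D); extent of reaction ξ = 0.5X.
At extent ξ: n_D = 1 − X; n_B = 0.5X.
Total moles n_T = 1 − 0.5X.
With p_i = (n_i/n_T)P, K_p = p_B / (p_D^2).
Equating to 0.453 bar^-1 and solving on 0 < X < 1: X = 0.313.

X = 0.313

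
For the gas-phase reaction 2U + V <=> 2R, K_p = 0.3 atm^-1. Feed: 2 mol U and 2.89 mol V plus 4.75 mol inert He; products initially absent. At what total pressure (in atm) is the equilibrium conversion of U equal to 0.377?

P = 4.5 atm

Basis: 2 mol U initially; let X = conversion of U. Extent ξ = X.
At extent ξ: n_U = 2 − 2X; n_V = 2.89 − X; n_R = 2X; n_I = 4.75 (inert).
Total moles n_T = 9.64 − X.
K_p = p_R^2 / (p_U^2 p_V) with p_i = (n_i/n_T)·P.
At X = 0.377: the mole-fraction product g(X) = Π y_i^ν_i = 1.35. Since K_p = g(X)·P^{-1}, P = (g/K_p)^(1/1) = (1.35/0.3)^(1/1) = 4.5 atm.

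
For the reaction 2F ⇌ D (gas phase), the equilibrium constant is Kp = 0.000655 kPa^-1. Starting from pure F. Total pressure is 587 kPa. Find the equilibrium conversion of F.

X = 0.372

Let X = conversion of F (basis 1 mol F); extent of reaction ξ = 0.5X.
Mole table: n_F = 1 − X; n_D = 0.5X.
n_T = Σnᵢ = 1 − 0.5X.
y_i = n_i/n_T, p_i = y_i·P. Kp = p_D / (p_F^2).
Substituting and setting equal to 0.000655 kPa^-1 gives a polynomial in X; the root in (0,1) is X = 0.372.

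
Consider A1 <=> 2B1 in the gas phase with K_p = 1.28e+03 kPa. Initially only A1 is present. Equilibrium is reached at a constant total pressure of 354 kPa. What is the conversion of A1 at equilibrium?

X = 0.689

Let X = conversion of A1 (basis 1 mol A1); extent of reaction ξ = X.
Moles: n_A1 = 1 − X; n_B1 = 2X.
n_T = Σnᵢ = 1 + X.
With p_i = (n_i/n_T)P, K_p = p_B1^2 / (p_A1).
Equating to 1.28e+03 kPa and solving on 0 < X < 1: X = 0.689.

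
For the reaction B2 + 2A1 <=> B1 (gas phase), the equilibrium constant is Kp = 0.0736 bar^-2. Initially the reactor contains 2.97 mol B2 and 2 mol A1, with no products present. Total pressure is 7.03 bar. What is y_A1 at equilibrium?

Take 2 mol A1 as basis and let X be its fractional conversion, so ξ = X.
Moles: n_B2 = 2.97 − X; n_A1 = 2 − 2X; n_B1 = X.
Summing: n_T = 4.97 − 2X.
Mole fractions y_i = n_i/n_T; Kp = p_B1 / (p_B2 p_A1^2) with p_i = y_i·P.
Setting this equal to 0.0736 bar^-2 and taking the physical root (0 < X < 1) gives X = 0.524.
Then n_A1 = 0.952, n_T = 3.92, so y_A1 = 0.243.

y_A1 = 0.243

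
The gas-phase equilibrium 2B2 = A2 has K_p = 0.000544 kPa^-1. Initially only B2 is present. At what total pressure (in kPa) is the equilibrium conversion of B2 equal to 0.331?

P = 567 kPa

Basis: 1 mol B2 initially; let X = conversion of B2. Extent ξ = 0.5X.
Moles: n_B2 = 1 − X; n_A2 = 0.5X.
Summing: n_T = 1 − 0.5X.
K_p = p_A2 / (p_B2^2) with p_i = (n_i/n_T)·P.
At X = 0.331: the mole-fraction product g(X) = Π y_i^ν_i = 0.3086. Since K_p = g(X)·P^{-1}, P = (g/K_p)^(1/1) = (0.3086/0.000544)^(1/1) = 567 kPa.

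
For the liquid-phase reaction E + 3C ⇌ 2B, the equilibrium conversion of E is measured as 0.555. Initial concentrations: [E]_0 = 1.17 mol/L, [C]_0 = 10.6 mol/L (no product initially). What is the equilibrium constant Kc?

Let X = conversion of E.
Concentrations: [E] = 1.17 − 1.17X; [C] = 10.6 − 3.51X; [B] = 2.34X.
At X = 0.555: [E] = 0.521, [C] = 8.65, [B] = 1.3.
Kc = [B]^2 / ([E] [C]^3) = 0.005 (mol/L)^-2.

Kc = 0.005 (mol/L)^-2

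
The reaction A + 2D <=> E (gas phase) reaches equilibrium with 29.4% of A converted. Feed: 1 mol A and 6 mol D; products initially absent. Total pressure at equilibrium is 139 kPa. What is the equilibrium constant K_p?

K_p = 3.03e-05 kPa^-2

Let X = conversion of A (basis 1 mol A); extent of reaction ξ = X.
Moles: n_A = 1 − X; n_D = 6 − 2X; n_E = X.
Total moles n_T = 7 − 2X.
At X = 0.294: n_A = 0.706, n_D = 5.41, n_E = 0.294, n_T = 6.41.
p_i = (n_i/n_T)·P. K_p = p_E / (p_A p_D^2) = 3.03e-05 kPa^-2.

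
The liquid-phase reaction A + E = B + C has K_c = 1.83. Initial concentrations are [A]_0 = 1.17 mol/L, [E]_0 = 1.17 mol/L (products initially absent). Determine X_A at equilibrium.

X = 0.575

Let X = conversion of A; extent ξ = 1.17·X mol/L.
Concentrations: [A] = 1.17 − 1.17X; [E] = 1.17 − 1.17X; [B] = 1.17X; [C] = 1.17X.
K_c = [B] [C] / ([A] [E]).
Equating to 1.83: the physical root is X = 0.575.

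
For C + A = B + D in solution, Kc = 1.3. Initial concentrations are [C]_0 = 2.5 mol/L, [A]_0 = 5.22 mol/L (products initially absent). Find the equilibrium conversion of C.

Let X = conversion of C; extent ξ = 2.5·X mol/L.
Concentrations: [C] = 2.5 − 2.5X; [A] = 5.22 − 2.5X; [B] = 2.5X; [D] = 2.5X.
Kc = [B] [D] / ([C] [A]).
Setting equal to 1.3 and solving for X on (0,1) gives X = 0.714.

X = 0.714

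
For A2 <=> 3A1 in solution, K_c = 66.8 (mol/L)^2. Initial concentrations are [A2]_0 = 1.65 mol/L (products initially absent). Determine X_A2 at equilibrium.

X = 0.670

Let X = conversion of A2; extent ξ = 1.65·X mol/L.
Concentrations: [A2] = 1.65 − 1.65X; [A1] = 4.95X.
K_c = [A1]^3 / ([A2]).
This equals 66.8 at X = 0.670 (the root in 0 < X < 1).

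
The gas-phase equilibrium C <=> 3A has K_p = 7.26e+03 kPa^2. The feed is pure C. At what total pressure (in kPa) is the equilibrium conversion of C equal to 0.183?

P = 259 kPa

Take 1 mol C as basis and let X be its fractional conversion, so ξ = X.
Species balance: n_C = 1 − X; n_A = 3X.
Total moles n_T = 1 + 2X.
K_p = p_A^3 / (p_C) with p_i = (n_i/n_T)·P.
At X = 0.183: the mole-fraction product g(X) = Π y_i^ν_i = 0.1085. Since K_p = g(X)·P^{2}, P = (K_p/g)^(1/2) = (7.26e+03/0.1085)^(1/2) = 259 kPa.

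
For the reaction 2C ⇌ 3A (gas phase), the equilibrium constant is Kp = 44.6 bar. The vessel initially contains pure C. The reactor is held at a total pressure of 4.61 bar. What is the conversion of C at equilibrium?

Take 1 mol C as basis and let X be its fractional conversion, so ξ = 0.5X.
Species balance: n_C = 1 − X; n_A = 1.5X.
Total moles n_T = 1 + 0.5X.
y_i = n_i/n_T, p_i = y_i·P. Kp = p_A^3 / (p_C^2).
Equating to 44.6 bar and solving on 0 < X < 1: X = 0.701.

X = 0.701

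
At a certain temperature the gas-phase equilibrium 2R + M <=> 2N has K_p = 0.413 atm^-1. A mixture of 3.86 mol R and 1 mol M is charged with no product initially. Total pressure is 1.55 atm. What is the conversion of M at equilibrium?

X = 0.430

Take 1 mol M as basis and let X be its fractional conversion, so ξ = X.
At extent ξ: n_R = 3.86 − 2X; n_M = 1 − X; n_N = 2X.
Total moles n_T = 4.86 − X.
With p_i = (n_i/n_T)P, K_p = p_N^2 / (p_R^2 p_M).
This yields a degree-3 equation in X; solving on (0,1), X = 0.430.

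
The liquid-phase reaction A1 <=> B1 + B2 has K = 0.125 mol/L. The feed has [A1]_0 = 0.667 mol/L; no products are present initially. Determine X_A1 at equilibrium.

Let X = conversion of A1; extent ξ = 0.667·X mol/L.
Concentrations: [A1] = 0.667 − 0.667X; [B1] = 0.667X; [B2] = 0.667X.
K = [B1] [B2] / ([A1]).
This equals 0.125 at X = 0.349 (the root in 0 < X < 1).

X = 0.349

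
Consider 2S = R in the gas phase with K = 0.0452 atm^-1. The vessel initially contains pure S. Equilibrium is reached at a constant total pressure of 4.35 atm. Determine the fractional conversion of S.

Let X = conversion of S (basis 1 mol S); extent of reaction ξ = 0.5X.
Species balance: n_S = 1 − X; n_R = 0.5X.
Summing: n_T = 1 − 0.5X.
With p_i = (n_i/n_T)P, K = p_R / (p_S^2).
This yields a degree-2 equation in X; solving on (0,1), X = 0.252.

X = 0.252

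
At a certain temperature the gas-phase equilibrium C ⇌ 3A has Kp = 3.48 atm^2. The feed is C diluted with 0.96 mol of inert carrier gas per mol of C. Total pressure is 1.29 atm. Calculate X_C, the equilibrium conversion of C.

X = 0.658

Take 1 mol C as basis and let X be its fractional conversion, so ξ = X.
Mole table: n_C = 1 − X; n_A = 3X; n_I = 0.96 (inert).
Summing: n_T = 1.96 + 2X.
y_i = n_i/n_T, p_i = y_i·P. Kp = p_A^3 / (p_C).
Substituting and setting equal to 3.48 atm^2 gives a polynomial in X; the root in (0,1) is X = 0.658.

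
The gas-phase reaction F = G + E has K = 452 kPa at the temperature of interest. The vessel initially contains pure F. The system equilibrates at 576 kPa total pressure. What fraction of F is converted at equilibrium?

Take 1 mol F as basis and let X be its fractional conversion, so ξ = X.
Moles: n_F = 1 − X; n_G = X; n_E = X.
Summing: n_T = 1 + X.
Mole fractions y_i = n_i/n_T; K = p_G p_E / (p_F) with p_i = y_i·P.
Setting this equal to 452 kPa and taking the physical root (0 < X < 1) gives X = 0.663.

X = 0.663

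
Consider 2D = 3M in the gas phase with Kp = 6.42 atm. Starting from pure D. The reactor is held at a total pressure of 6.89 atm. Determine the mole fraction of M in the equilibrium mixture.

y_M = 0.563

Basis: 1 mol D initially; let X = conversion of D. Extent ξ = 0.5X.
Mole table: n_D = 1 − X; n_M = 1.5X.
Summing: n_T = 1 + 0.5X.
y_i = n_i/n_T, p_i = y_i·P. Kp = p_M^3 / (p_D^2).
Equating to 6.42 atm and solving on 0 < X < 1: X = 0.462.
Then n_M = 0.693, n_T = 1.23, so y_M = 0.563.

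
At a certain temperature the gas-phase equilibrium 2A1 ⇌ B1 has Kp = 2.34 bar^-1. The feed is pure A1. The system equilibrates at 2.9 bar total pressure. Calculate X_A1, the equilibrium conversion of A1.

Let X = conversion of A1 (basis 1 mol A1); extent of reaction ξ = 0.5X.
Species balance: n_A1 = 1 − X; n_B1 = 0.5X.
Summing: n_T = 1 − 0.5X.
Mole fractions y_i = n_i/n_T; Kp = p_B1 / (p_A1^2) with p_i = y_i·P.
Setting this equal to 2.34 bar^-1 and taking the physical root (0 < X < 1) gives X = 0.812.

X = 0.812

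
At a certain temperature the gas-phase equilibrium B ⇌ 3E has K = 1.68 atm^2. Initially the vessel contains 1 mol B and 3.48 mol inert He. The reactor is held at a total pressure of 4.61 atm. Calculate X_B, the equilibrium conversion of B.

X = 0.369

Let X = conversion of B (basis 1 mol B); extent of reaction ξ = X.
At extent ξ: n_B = 1 − X; n_E = 3X; n_I = 3.48 (inert).
Summing: n_T = 4.48 + 2X.
With p_i = (n_i/n_T)P, K = p_E^3 / (p_B).
Equating to 1.68 atm^2 and solving on 0 < X < 1: X = 0.369.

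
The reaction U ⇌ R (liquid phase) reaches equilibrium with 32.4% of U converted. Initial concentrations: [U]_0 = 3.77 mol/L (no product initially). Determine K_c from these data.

Let X = conversion of U.
Concentrations: [U] = 3.77 − 3.77X; [R] = 3.77X.
At X = 0.324: [U] = 2.55, [R] = 1.22.
K_c = [R] / ([U]) = 0.479.

K_c = 0.479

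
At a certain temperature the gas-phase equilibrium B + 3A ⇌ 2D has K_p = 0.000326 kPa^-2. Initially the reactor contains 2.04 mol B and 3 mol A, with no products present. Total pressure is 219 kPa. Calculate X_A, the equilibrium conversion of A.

Basis: 3 mol A initially; let X = conversion of A. Extent ξ = X.
At extent ξ: n_B = 2.04 − X; n_A = 3 − 3X; n_D = 2X.
n_T = Σnᵢ = 5.04 − 2X.
y_i = n_i/n_T, p_i = y_i·P. K_p = p_D^2 / (p_B p_A^3).
Substituting and setting equal to 0.000326 kPa^-2 gives a polynomial in X; the root in (0,1) is X = 0.655.

X = 0.655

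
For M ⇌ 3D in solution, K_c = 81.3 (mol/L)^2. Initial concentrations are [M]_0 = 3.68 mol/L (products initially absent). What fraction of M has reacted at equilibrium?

Let X = conversion of M; extent ξ = 3.68·X mol/L.
Concentrations: [M] = 3.68 − 3.68X; [D] = 11X.
K_c = [D]^3 / ([M]).
Setting equal to 81.3 and solving for X on (0,1) gives X = 0.485.

X = 0.485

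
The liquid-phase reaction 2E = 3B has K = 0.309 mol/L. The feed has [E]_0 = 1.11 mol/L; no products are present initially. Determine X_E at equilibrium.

X = 0.332

Let X = conversion of E; extent ξ = 1.11X/2 mol/L.
Concentrations: [E] = 1.11 − 1.11X; [B] = 1.67X.
K = [B]^3 / ([E]^2).
Setting equal to 0.309 and solving for X on (0,1) gives X = 0.332.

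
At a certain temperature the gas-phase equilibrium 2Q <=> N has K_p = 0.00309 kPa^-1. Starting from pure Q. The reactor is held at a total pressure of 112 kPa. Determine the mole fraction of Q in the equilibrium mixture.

y_Q = 0.786

Let X = conversion of Q (basis 1 mol Q); extent of reaction ξ = 0.5X.
Species balance: n_Q = 1 − X; n_N = 0.5X.
n_T = Σnᵢ = 1 − 0.5X.
With p_i = (n_i/n_T)P, K_p = p_N / (p_Q^2).
Setting this equal to 0.00309 kPa^-1 and taking the physical root (0 < X < 1) gives X = 0.352.
Then n_Q = 0.648, n_T = 0.824, so y_Q = 0.786.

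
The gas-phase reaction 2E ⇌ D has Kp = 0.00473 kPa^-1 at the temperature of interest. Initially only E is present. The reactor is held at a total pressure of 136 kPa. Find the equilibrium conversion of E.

X = 0.471

Let X = conversion of E (basis 1 mol E); extent of reaction ξ = 0.5X.
Moles: n_E = 1 − X; n_D = 0.5X.
Total moles n_T = 1 − 0.5X.
Mole fractions y_i = n_i/n_T; Kp = p_D / (p_E^2) with p_i = y_i·P.
Substituting and setting equal to 0.00473 kPa^-1 gives a polynomial in X; the root in (0,1) is X = 0.471.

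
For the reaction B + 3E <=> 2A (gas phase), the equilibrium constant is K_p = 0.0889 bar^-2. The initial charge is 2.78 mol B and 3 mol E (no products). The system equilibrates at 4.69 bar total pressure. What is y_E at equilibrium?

Take 3 mol E as basis and let X be its fractional conversion, so ξ = X.
At extent ξ: n_B = 2.78 − X; n_E = 3 − 3X; n_A = 2X.
n_T = Σnᵢ = 5.78 − 2X.
Mole fractions y_i = n_i/n_T; K_p = p_A^2 / (p_B p_E^3) with p_i = y_i·P.
Setting this equal to 0.0889 bar^-2 and taking the physical root (0 < X < 1) gives X = 0.456.
Then n_E = 1.63, n_T = 4.87, so y_E = 0.335.

y_E = 0.335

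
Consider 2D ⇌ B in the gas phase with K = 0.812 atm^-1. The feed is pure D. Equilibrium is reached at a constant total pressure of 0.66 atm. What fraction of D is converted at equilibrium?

Take 1 mol D as basis and let X be its fractional conversion, so ξ = 0.5X.
Species balance: n_D = 1 − X; n_B = 0.5X.
Total moles n_T = 1 − 0.5X.
With p_i = (n_i/n_T)P, K = p_B / (p_D^2).
Setting this equal to 0.812 atm^-1 and taking the physical root (0 < X < 1) gives X = 0.436.

X = 0.436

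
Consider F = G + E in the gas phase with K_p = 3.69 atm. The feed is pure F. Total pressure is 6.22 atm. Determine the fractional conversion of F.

Basis: 1 mol F initially; let X = conversion of F. Extent ξ = X.
Species balance: n_F = 1 − X; n_G = X; n_E = X.
n_T = Σnᵢ = 1 + X.
With p_i = (n_i/n_T)P, K_p = p_G p_E / (p_F).
Equating to 3.69 atm and solving on 0 < X < 1: X = 0.610.

X = 0.610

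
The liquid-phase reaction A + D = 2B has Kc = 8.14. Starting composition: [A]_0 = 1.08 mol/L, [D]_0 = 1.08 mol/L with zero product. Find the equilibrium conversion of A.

X = 0.588

Let X = conversion of A; extent ξ = 1.08·X mol/L.
Concentrations: [A] = 1.08 − 1.08X; [D] = 1.08 − 1.08X; [B] = 2.16X.
Kc = [B]^2 / ([A] [D]).
Equating to 8.14: the physical root is X = 0.588.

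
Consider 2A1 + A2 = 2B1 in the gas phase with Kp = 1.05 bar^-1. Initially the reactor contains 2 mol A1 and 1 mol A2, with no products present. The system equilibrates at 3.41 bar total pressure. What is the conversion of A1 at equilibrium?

Take 2 mol A1 as basis and let X be its fractional conversion, so ξ = X.
At extent ξ: n_A1 = 2 − 2X; n_A2 = 1 − X; n_B1 = 2X.
Total moles n_T = 3 − X.
With p_i = (n_i/n_T)P, Kp = p_B1^2 / (p_A1^2 p_A2).
Substituting and setting equal to 1.05 bar^-1 gives a polynomial in X; the root in (0,1) is X = 0.465.

X = 0.465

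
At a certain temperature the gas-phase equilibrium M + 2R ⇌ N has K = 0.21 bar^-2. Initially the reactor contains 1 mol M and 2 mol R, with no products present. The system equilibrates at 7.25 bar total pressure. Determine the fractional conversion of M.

Take 1 mol M as basis and let X be its fractional conversion, so ξ = X.
Mole table: n_M = 1 − X; n_R = 2 − 2X; n_N = X.
n_T = Σnᵢ = 3 − 2X.
With p_i = (n_i/n_T)P, K = p_N / (p_M p_R^2).
This yields a degree-3 equation in X; solving on (0,1), X = 0.651.

X = 0.651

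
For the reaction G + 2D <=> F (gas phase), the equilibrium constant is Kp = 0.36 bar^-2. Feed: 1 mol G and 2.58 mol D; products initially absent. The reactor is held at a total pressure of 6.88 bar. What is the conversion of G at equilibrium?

X = 0.805

Take 1 mol G as basis and let X be its fractional conversion, so ξ = X.
Species balance: n_G = 1 − X; n_D = 2.58 − 2X; n_F = X.
Summing: n_T = 3.58 − 2X.
With p_i = (n_i/n_T)P, Kp = p_F / (p_G p_D^2).
Substituting and setting equal to 0.36 bar^-2 gives a polynomial in X; the root in (0,1) is X = 0.805.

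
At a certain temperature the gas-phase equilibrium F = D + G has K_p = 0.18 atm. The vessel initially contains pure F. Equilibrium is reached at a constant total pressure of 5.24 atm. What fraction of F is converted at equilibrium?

Basis: 1 mol F initially; let X = conversion of F. Extent ξ = X.
Mole table: n_F = 1 − X; n_D = X; n_G = X.
n_T = Σnᵢ = 1 + X.
y_i = n_i/n_T, p_i = y_i·P. K_p = p_D p_G / (p_F).
Substituting and setting equal to 0.18 atm gives a polynomial in X; the root in (0,1) is X = 0.182.

X = 0.182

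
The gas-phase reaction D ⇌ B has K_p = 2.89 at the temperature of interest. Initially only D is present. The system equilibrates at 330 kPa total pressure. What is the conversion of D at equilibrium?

Let X = conversion of D (basis 1 mol D); extent of reaction ξ = X.
At extent ξ: n_D = 1 − X; n_B = X.
n_T stays at 1 (no change in mole number).
With p_i = (n_i/n_T)P, K_p = p_B / (p_D).
Substituting and setting equal to 2.89 gives a polynomial in X; the root in (0,1) is X = 0.743.

X = 0.743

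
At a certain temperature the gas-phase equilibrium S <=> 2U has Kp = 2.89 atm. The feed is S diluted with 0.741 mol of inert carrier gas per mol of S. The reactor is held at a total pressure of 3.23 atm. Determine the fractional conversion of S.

Take 1 mol S as basis and let X be its fractional conversion, so ξ = X.
Mole table: n_S = 1 − X; n_U = 2X; n_I = 0.741 (inert).
Summing: n_T = 1.74 + X.
With p_i = (n_i/n_T)P, Kp = p_U^2 / (p_S).
Setting this equal to 2.89 atm and taking the physical root (0 < X < 1) gives X = 0.500.

X = 0.500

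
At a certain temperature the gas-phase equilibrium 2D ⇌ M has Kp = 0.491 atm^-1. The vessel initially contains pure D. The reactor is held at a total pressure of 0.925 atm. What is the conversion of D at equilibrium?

Basis: 1 mol D initially; let X = conversion of D. Extent ξ = 0.5X.
Mole table: n_D = 1 − X; n_M = 0.5X.
Summing: n_T = 1 − 0.5X.
With p_i = (n_i/n_T)P, Kp = p_M / (p_D^2).
Equating to 0.491 atm^-1 and solving on 0 < X < 1: X = 0.404.

X = 0.404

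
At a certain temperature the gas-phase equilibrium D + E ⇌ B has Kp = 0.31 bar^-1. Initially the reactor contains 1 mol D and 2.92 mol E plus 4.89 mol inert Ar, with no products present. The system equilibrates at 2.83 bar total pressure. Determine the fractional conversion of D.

Let X = conversion of D (basis 1 mol D); extent of reaction ξ = X.
At extent ξ: n_D = 1 − X; n_E = 2.92 − X; n_B = X; n_I = 4.89 (inert).
n_T = Σnᵢ = 8.81 − X.
Mole fractions y_i = n_i/n_T; Kp = p_B / (p_D p_E) with p_i = y_i·P.
Substituting and setting equal to 0.31 bar^-1 gives a polynomial in X; the root in (0,1) is X = 0.216.

X = 0.216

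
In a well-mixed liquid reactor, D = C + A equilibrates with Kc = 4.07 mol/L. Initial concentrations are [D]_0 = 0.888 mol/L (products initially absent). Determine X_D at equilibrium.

X = 0.844

Let X = conversion of D; extent ξ = 0.888·X mol/L.
Concentrations: [D] = 0.888 − 0.888X; [C] = 0.888X; [A] = 0.888X.
Kc = [C] [A] / ([D]).
Setting equal to 4.07 and solving for X on (0,1) gives X = 0.844.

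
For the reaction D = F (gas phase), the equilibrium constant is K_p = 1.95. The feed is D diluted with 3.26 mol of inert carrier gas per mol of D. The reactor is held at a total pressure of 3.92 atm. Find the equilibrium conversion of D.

Basis: 1 mol D initially; let X = conversion of D. Extent ξ = X.
At extent ξ: n_D = 1 − X; n_F = X; n_I = 3.26 (inert).
Since Δν = 0, n_T = 4.26 throughout.
Mole fractions y_i = n_i/n_T; K_p = p_F / (p_D) with p_i = y_i·P.
Equating to 1.95 and solving on 0 < X < 1: X = 0.661.

X = 0.661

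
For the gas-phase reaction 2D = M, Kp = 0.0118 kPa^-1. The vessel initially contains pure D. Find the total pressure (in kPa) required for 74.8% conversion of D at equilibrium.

P = 312 kPa

Take 1 mol D as basis and let X be its fractional conversion, so ξ = 0.5X.
Mole table: n_D = 1 − X; n_M = 0.5X.
n_T = Σnᵢ = 1 − 0.5X.
Kp = p_M / (p_D^2) with p_i = (n_i/n_T)·P.
At X = 0.748: the mole-fraction product g(X) = Π y_i^ν_i = 3.687. Since Kp = g(X)·P^{-1}, P = (g/Kp)^(1/1) = (3.687/0.0118)^(1/1) = 312 kPa.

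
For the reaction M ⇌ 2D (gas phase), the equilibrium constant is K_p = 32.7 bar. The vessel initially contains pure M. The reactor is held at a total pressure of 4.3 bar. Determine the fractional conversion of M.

Basis: 1 mol M initially; let X = conversion of M. Extent ξ = X.
Species balance: n_M = 1 − X; n_D = 2X.
Summing: n_T = 1 + X.
y_i = n_i/n_T, p_i = y_i·P. K_p = p_D^2 / (p_M).
Equating to 32.7 bar and solving on 0 < X < 1: X = 0.810.

X = 0.810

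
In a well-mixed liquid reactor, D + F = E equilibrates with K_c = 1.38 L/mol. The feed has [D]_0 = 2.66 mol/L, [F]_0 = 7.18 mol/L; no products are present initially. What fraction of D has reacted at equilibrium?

Let X = conversion of D; extent ξ = 2.66·X mol/L.
Concentrations: [D] = 2.66 − 2.66X; [F] = 7.18 − 2.66X; [E] = 2.66X.
K_c = [E] / ([D] [F]).
This equals 1.38 at X = 0.870 (the root in 0 < X < 1).

X = 0.870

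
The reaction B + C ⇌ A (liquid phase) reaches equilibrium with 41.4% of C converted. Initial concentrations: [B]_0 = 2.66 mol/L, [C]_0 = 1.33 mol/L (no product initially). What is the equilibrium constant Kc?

Let X = conversion of C.
Concentrations: [B] = 2.66 − 1.33X; [C] = 1.33 − 1.33X; [A] = 1.33X.
At X = 0.414: [B] = 2.11, [C] = 0.779, [A] = 0.551.
Kc = [A] / ([B] [C]) = 0.335 L/mol.

Kc = 0.335 L/mol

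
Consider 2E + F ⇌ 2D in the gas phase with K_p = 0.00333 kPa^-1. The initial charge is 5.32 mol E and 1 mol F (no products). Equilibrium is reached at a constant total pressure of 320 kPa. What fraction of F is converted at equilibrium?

X = 0.580

Let X = conversion of F (basis 1 mol F); extent of reaction ξ = X.
At extent ξ: n_E = 5.32 − 2X; n_F = 1 − X; n_D = 2X.
Summing: n_T = 6.32 − X.
Mole fractions y_i = n_i/n_T; K_p = p_D^2 / (p_E^2 p_F) with p_i = y_i·P.
Equating to 0.00333 kPa^-1 and solving on 0 < X < 1: X = 0.580.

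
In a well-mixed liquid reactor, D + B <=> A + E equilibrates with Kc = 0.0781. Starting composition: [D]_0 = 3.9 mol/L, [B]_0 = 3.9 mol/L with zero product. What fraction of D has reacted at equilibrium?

Let X = conversion of D; extent ξ = 3.9·X mol/L.
Concentrations: [D] = 3.9 − 3.9X; [B] = 3.9 − 3.9X; [A] = 3.9X; [E] = 3.9X.
Kc = [A] [E] / ([D] [B]).
Setting equal to 0.0781 and solving for X on (0,1) gives X = 0.218.

X = 0.218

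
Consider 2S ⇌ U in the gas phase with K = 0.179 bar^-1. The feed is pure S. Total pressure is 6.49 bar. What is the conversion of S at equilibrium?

X = 0.579

Basis: 1 mol S initially; let X = conversion of S. Extent ξ = 0.5X.
At extent ξ: n_S = 1 − X; n_U = 0.5X.
n_T = Σnᵢ = 1 − 0.5X.
Mole fractions y_i = n_i/n_T; K = p_U / (p_S^2) with p_i = y_i·P.
Substituting and setting equal to 0.179 bar^-1 gives a polynomial in X; the root in (0,1) is X = 0.579.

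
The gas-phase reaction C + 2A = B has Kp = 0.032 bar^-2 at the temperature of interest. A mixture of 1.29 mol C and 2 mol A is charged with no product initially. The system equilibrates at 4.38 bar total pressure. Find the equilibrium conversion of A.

Take 2 mol A as basis and let X be its fractional conversion, so ξ = X.
Species balance: n_C = 1.29 − X; n_A = 2 − 2X; n_B = X.
Summing: n_T = 3.29 − 2X.
With p_i = (n_i/n_T)P, Kp = p_B / (p_C p_A^2).
Substituting and setting equal to 0.032 bar^-2 gives a polynomial in X; the root in (0,1) is X = 0.204.

X = 0.204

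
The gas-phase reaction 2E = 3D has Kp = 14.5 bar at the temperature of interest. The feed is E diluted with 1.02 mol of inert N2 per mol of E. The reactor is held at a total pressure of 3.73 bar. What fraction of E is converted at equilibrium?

X = 0.668

Let X = conversion of E (basis 1 mol E); extent of reaction ξ = 0.5X.
Species balance: n_E = 1 − X; n_D = 1.5X; n_I = 1.02 (inert).
Total moles n_T = 2.02 + 0.5X.
Mole fractions y_i = n_i/n_T; Kp = p_D^3 / (p_E^2) with p_i = y_i·P.
Equating to 14.5 bar and solving on 0 < X < 1: X = 0.668.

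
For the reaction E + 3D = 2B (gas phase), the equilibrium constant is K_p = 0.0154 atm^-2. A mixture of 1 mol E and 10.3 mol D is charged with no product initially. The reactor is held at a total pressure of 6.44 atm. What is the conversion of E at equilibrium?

X = 0.610

Take 1 mol E as basis and let X be its fractional conversion, so ξ = X.
Mole table: n_E = 1 − X; n_D = 10.3 − 3X; n_B = 2X.
Summing: n_T = 11.3 − 2X.
y_i = n_i/n_T, p_i = y_i·P. K_p = p_B^2 / (p_E p_D^3).
Equating to 0.0154 atm^-2 and solving on 0 < X < 1: X = 0.610.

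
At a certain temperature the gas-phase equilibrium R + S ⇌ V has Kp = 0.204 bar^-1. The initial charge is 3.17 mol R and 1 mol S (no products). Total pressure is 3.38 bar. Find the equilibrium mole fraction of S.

Take 1 mol S as basis and let X be its fractional conversion, so ξ = X.
At extent ξ: n_R = 3.17 − X; n_S = 1 − X; n_V = X.
Summing: n_T = 4.17 − X.
With p_i = (n_i/n_T)P, Kp = p_V / (p_R p_S).
Substituting and setting equal to 0.204 bar^-1 gives a polynomial in X; the root in (0,1) is X = 0.338.
Then n_S = 0.662, n_T = 3.83, so y_S = 0.173.

y_S = 0.173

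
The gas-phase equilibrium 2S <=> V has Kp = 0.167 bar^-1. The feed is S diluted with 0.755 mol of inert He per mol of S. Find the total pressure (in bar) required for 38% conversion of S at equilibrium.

P = 4.63 bar

Basis: 1 mol S initially; let X = conversion of S. Extent ξ = 0.5X.
Moles: n_S = 1 − X; n_V = 0.5X; n_I = 0.755 (inert).
Summing: n_T = 1.75 − 0.5X.
Kp = p_V / (p_S^2) with p_i = (n_i/n_T)·P.
At X = 0.38: the mole-fraction product g(X) = Π y_i^ν_i = 0.7735. Since Kp = g(X)·P^{-1}, P = (g/Kp)^(1/1) = (0.7735/0.167)^(1/1) = 4.63 bar.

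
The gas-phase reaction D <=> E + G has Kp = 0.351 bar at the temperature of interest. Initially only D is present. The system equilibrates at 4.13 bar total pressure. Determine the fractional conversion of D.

X = 0.280

Let X = conversion of D (basis 1 mol D); extent of reaction ξ = X.
At extent ξ: n_D = 1 − X; n_E = X; n_G = X.
n_T = Σnᵢ = 1 + X.
y_i = n_i/n_T, p_i = y_i·P. Kp = p_E p_G / (p_D).
Substituting and setting equal to 0.351 bar gives a polynomial in X; the root in (0,1) is X = 0.280.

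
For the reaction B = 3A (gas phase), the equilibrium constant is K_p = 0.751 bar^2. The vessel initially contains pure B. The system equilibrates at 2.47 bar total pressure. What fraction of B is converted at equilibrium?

Take 1 mol B as basis and let X be its fractional conversion, so ξ = X.
Species balance: n_B = 1 − X; n_A = 3X.
n_T = Σnᵢ = 1 + 2X.
Mole fractions y_i = n_i/n_T; K_p = p_A^3 / (p_B) with p_i = y_i·P.
Setting this equal to 0.751 bar^2 and taking the physical root (0 < X < 1) gives X = 0.192.

X = 0.192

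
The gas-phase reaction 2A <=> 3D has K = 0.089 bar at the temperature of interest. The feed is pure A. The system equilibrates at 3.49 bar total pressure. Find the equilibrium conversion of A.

Basis: 1 mol A initially; let X = conversion of A. Extent ξ = 0.5X.
Species balance: n_A = 1 − X; n_D = 1.5X.
Total moles n_T = 1 + 0.5X.
Mole fractions y_i = n_i/n_T; K = p_D^3 / (p_A^2) with p_i = y_i·P.
Substituting and setting equal to 0.089 bar gives a polynomial in X; the root in (0,1) is X = 0.177.

X = 0.177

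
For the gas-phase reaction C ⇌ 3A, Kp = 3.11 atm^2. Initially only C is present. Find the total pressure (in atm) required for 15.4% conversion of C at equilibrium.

P = 6.76 atm

Take 1 mol C as basis and let X be its fractional conversion, so ξ = X.
Mole table: n_C = 1 − X; n_A = 3X.
Summing: n_T = 1 + 2X.
Kp = p_A^3 / (p_C) with p_i = (n_i/n_T)·P.
At X = 0.154: the mole-fraction product g(X) = Π y_i^ν_i = 0.06813. Since Kp = g(X)·P^{2}, P = (Kp/g)^(1/2) = (3.11/0.06813)^(1/2) = 6.76 atm.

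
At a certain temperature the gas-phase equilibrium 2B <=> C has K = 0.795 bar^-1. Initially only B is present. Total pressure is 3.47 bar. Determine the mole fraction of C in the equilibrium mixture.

Take 1 mol B as basis and let X be its fractional conversion, so ξ = 0.5X.
Species balance: n_B = 1 − X; n_C = 0.5X.
Total moles n_T = 1 − 0.5X.
Mole fractions y_i = n_i/n_T; K = p_C / (p_B^2) with p_i = y_i·P.
This yields a degree-2 equation in X; solving on (0,1), X = 0.712.
Then n_C = 0.356, n_T = 0.644, so y_C = 0.552.

y_C = 0.552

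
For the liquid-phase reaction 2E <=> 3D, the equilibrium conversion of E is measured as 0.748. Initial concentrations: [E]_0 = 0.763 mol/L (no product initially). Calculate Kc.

Kc = 17 mol/L

Let X = conversion of E.
Concentrations: [E] = 0.763 − 0.763X; [D] = 1.14X.
At X = 0.748: [E] = 0.192, [D] = 0.856.
Kc = [D]^3 / ([E]^2) = 17 mol/L.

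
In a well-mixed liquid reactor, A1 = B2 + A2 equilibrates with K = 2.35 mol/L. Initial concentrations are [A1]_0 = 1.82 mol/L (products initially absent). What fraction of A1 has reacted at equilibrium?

X = 0.661

Let X = conversion of A1; extent ξ = 1.82·X mol/L.
Concentrations: [A1] = 1.82 − 1.82X; [B2] = 1.82X; [A2] = 1.82X.
K = [B2] [A2] / ([A1]).
Equating to 2.35 mol/L: the physical root is X = 0.661.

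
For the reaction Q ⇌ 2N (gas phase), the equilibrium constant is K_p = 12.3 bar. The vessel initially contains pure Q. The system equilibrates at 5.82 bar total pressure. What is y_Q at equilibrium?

Take 1 mol Q as basis and let X be its fractional conversion, so ξ = X.
Moles: n_Q = 1 − X; n_N = 2X.
Total moles n_T = 1 + X.
y_i = n_i/n_T, p_i = y_i·P. K_p = p_N^2 / (p_Q).
Equating to 12.3 bar and solving on 0 < X < 1: X = 0.588.
Then n_Q = 0.412, n_T = 1.59, so y_Q = 0.259.

y_Q = 0.259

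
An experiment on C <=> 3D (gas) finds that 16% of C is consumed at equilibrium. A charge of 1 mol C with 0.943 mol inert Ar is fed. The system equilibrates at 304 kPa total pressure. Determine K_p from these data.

Let X = conversion of C (basis 1 mol C); extent of reaction ξ = X.
Mole table: n_C = 1 − X; n_D = 3X; n_I = 0.943 (inert).
n_T = Σnᵢ = 1.94 + 2X.
At X = 0.16: n_C = 0.84, n_D = 0.48, n_T = 2.26.
p_i = (n_i/n_T)·P. K_p = p_D^3 / (p_C) = 2.38e+03 kPa^2.

K_p = 2.38e+03 kPa^2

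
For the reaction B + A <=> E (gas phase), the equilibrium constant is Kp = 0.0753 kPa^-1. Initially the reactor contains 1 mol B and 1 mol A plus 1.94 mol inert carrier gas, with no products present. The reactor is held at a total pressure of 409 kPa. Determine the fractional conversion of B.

Basis: 1 mol B initially; let X = conversion of B. Extent ξ = X.
Species balance: n_B = 1 − X; n_A = 1 − X; n_E = X; n_I = 1.94 (inert).
n_T = Σnᵢ = 3.94 − X.
Mole fractions y_i = n_i/n_T; Kp = p_E / (p_B p_A) with p_i = y_i·P.
This yields a degree-2 equation in X; solving on (0,1), X = 0.725.

X = 0.725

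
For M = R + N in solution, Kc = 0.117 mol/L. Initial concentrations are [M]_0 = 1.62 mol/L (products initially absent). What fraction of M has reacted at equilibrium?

X = 0.235

Let X = conversion of M; extent ξ = 1.62·X mol/L.
Concentrations: [M] = 1.62 − 1.62X; [R] = 1.62X; [N] = 1.62X.
Kc = [R] [N] / ([M]).
Equating to 0.117 mol/L: the physical root is X = 0.235.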